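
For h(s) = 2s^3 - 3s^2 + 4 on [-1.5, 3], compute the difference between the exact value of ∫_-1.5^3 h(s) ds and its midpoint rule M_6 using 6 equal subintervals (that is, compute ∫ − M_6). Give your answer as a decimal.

0.31640625

Exact integral: ∫_-1.5^3 h(s) ds = 25.59375.
M_6 = 25.27734375.
Error = 25.59375 − 25.27734375 = 0.31640625.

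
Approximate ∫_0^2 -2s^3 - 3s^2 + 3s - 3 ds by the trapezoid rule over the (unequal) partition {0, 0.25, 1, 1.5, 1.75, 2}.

-16.7734375

Subinterval widths: 0.25, 0.75, 0.5, 0.25, 0.25.
f(0) = -3, f(0.25) = -2.46875, f(1) = -5, f(1.5) = -12, f(1.75) = -17.65625, f(2) = -25.
On each subinterval the trapezoid contributes (Δs_i/2)·[f(s_{i-1}) + f(s_i)].
Sum = -16.7734375.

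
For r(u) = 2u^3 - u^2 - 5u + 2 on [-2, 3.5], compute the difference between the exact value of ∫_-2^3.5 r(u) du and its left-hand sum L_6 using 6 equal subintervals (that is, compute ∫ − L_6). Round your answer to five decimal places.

27.55411

Exact integral: ∫_-2^3.5 r(u) du ≈ 40.4479167.
L_6 ≈ 12.8938079.
Error ≈ 40.4479167 − 12.8938079 ≈ 27.55411.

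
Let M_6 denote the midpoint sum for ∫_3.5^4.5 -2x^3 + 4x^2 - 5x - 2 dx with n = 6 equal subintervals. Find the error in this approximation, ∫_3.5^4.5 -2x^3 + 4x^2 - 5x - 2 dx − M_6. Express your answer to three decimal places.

Exact integral: ∫_3.5^4.5 f(x) dx ≈ -87.66667.
M_6 ≈ -87.62037.
Error ≈ -87.66667 − (-87.62037) ≈ -0.046.

-0.046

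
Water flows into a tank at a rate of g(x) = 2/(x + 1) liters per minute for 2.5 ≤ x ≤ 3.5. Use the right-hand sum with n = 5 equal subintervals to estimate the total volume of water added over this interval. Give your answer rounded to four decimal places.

Δx = (3.5 − 2.5)/5 = 0.2.
Right endpoints: 2.7, 2.9, 3.1, 3.3, 3.5.
g(2.7) = 20/37, g(2.9) = 20/39, g(3.1) = 20/41, g(3.3) = 20/43, g(3.5) = 4/9.
Sum = Δx · [g(2.7) + g(2.9) + g(3.1) + g(3.3) + g(3.5)].
Sum ≈ 0.4901.

0.4901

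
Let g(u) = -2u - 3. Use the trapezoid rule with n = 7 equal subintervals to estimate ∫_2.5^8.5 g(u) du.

-84

Δu = (8.5 − 2.5)/7 = 6/7.
g(2.5) = -8, g(47/14) = -68/7, g(59/14) = -80/7, g(71/14) = -92/7, g(83/14) = -104/7, g(95/14) = -116/7, g(107/14) = -128/7, g(8.5) = -20.
T_7 = (Δu/2)·[g(u_0) + 2g(u_1) + ... + 2g(u_{6}) + g(u_7)].
Sum = -84.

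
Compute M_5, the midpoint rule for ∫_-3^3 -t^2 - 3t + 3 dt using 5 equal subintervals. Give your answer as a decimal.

Δt = (3 − (-3))/5 = 1.2.
Midpoints: -2.4, -1.2, 0, 1.2, 2.4.
f(-2.4) = 4.44, f(-1.2) = 5.16, f(0) = 3, f(1.2) = -2.04, f(2.4) = -9.96.
Sum = Δt · [f(-2.4) + f(-1.2) + f(0) + f(1.2) + f(2.4)].
Sum = 0.72.

0.72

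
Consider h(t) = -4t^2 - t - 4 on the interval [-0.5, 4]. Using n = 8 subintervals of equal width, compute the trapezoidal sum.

Δt = (4 − (-0.5))/8 = 0.5625.
h(-0.5) = -4.5, h(0.0625) = -4.078125, h(0.625) = -6.1875, h(1.1875) = -10.828125, h(1.75) = -18, h(2.3125) = -27.703125, h(2.875) = -39.9375, h(3.4375) = -54.703125, h(4) = -72.
T_8 = (Δt/2)·[h(t_0) + 2h(t_1) + ... + 2h(t_{7}) + h(t_8)].
Sum = -112.32421875.

-112.32421875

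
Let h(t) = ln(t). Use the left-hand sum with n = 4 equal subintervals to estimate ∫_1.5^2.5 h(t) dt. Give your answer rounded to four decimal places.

Δt = (2.5 − 1.5)/4 = 0.25.
Left endpoints: 1.5, 1.75, 2, 2.25.
h(1.5) ≈ 0.4055, h(1.75) ≈ 0.5596, h(2) ≈ 0.6931, h(2.25) ≈ 0.8109.
Sum = Δt · [h(1.5) + h(1.75) + h(2) + h(2.25)].
Sum ≈ 0.6173.

0.6173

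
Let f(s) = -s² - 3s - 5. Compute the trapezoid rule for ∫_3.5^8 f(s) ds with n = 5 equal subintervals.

-257.1075

Δs = (8 − 3.5)/5 = 0.9.
f(3.5) = -27.75, f(4.4) = -37.56, f(5.3) = -48.99, f(6.2) = -62.04, f(7.1) = -76.71, f(8) = -93.
T_5 = (Δs/2)·[f(s_0) + 2f(s_1) + ... + 2f(s_{4}) + f(s_5)].
Sum = -257.1075.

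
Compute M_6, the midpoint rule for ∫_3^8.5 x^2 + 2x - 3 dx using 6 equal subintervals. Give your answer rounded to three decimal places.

Δx = (8.5 − 3)/6 = 11/12.
Midpoints: 83/24, 4.375, 127/24, 149/24, 7.125, 193/24.
f(83/24) = 9145/576, f(4.375) = 24.890625, f(127/24) = 20497/576, f(149/24) = 27625/576, f(7.125) = 62.015625, f(193/24) = 44785/576.
Sum = Δx · [f(83/24) + f(4.375) + f(127/24) + ...].
Sum ≈ 242.073.

242.073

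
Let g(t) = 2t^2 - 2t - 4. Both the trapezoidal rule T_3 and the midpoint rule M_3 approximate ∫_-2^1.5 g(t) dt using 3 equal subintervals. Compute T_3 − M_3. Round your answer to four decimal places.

2.3819

T_3 ≈ -3.078704.
M_3 ≈ -5.460648.
T_3 − M_3 ≈ 2.3819.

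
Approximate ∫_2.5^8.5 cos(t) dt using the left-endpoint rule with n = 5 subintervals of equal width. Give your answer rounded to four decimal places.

Δt = (8.5 − 2.5)/5 = 1.2.
Left endpoints: 2.5, 3.7, 4.9, 6.1, 7.3.
f(2.5) ≈ -0.8011, f(3.7) ≈ -0.8481, f(4.9) ≈ 0.1865, f(6.1) ≈ 0.9833, f(7.3) ≈ 0.5261.
Sum = Δt · [f(2.5) + f(3.7) + f(4.9) + f(6.1) + f(7.3)].
Sum ≈ 0.0559.

0.0559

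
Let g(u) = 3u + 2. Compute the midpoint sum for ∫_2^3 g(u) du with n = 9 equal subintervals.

Δu = (3 − 2)/9 = 1/9.
Midpoints: 37/18, 13/6, 41/18, 43/18, 2.5, 47/18, 49/18, 17/6, 53/18.
g(37/18) = 49/6, g(13/6) = 8.5, g(41/18) = 53/6, g(43/18) = 55/6, g(2.5) = 9.5, g(47/18) = 59/6, g(49/18) = 61/6, g(17/6) = 10.5, g(53/18) = 65/6.
Sum = Δu · [g(37/18) + g(13/6) + g(41/18) + ...].
Sum = 9.5.

9.5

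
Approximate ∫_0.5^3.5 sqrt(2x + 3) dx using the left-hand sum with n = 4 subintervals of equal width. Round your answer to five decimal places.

7.42983

Δx = (3.5 − 0.5)/4 = 0.75.
Left endpoints: 0.5, 1.25, 2, 2.75.
f(0.5) ≈ 2.00000, f(1.25) ≈ 2.34521, f(2) ≈ 2.64575, f(2.75) ≈ 2.91548.
Sum = Δx · [f(0.5) + f(1.25) + f(2) + f(2.75)].
Sum ≈ 7.42983.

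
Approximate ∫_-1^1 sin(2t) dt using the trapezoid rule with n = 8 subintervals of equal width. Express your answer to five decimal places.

0.00000

Δt = (1 − (-1))/8 = 0.25.
f(-1) ≈ -0.90930, f(-0.75) ≈ -0.99749, f(-0.5) ≈ -0.84147, f(-0.25) ≈ -0.47943, f(0) ≈ 0.00000, f(0.25) ≈ 0.47943, f(0.5) ≈ 0.84147, f(0.75) ≈ 0.99749, f(1) ≈ 0.90930.
T_8 = (Δt/2)·[f(t_0) + 2f(t_1) + ... + 2f(t_{7}) + f(t_8)].
Sum ≈ 0.00000.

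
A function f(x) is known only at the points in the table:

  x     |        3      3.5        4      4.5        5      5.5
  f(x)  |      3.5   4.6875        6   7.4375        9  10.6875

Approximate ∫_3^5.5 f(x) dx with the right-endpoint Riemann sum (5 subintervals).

18.90625

Δx = 0.5.
Sum = 0.5·[4.6875 + 6 + 7.4375 + 9 + 10.6875] = 18.90625.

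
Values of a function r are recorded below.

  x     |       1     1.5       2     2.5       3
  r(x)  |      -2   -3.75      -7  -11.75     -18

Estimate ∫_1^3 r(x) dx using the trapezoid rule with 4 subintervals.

-16.25

Δx = 0.5.
T_4 = (0.5/2)·[(-2) + 2·(-3.75) + 2·(-7) + 2·(-11.75) + (-18)] = -16.25.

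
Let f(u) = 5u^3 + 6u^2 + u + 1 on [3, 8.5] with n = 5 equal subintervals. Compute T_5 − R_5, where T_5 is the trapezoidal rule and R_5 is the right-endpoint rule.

-1826.34375

T_5 = 7737.52375.
R_5 = 9563.8675.
T_5 − R_5 = -1826.34375.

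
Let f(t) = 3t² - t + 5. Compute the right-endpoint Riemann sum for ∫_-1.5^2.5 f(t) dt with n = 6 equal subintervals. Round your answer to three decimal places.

Δt = (2.5 − (-1.5))/6 = 2/3.
Right endpoints: -5/6, -1/6, 0.5, 7/6, 11/6, 2.5.
f(-5/6) = 95/12, f(-1/6) = 5.25, f(0.5) = 5.25, f(7/6) = 95/12, f(11/6) = 13.25, f(2.5) = 21.25.
Sum = Δt · [f(-5/6) + f(-1/6) + f(0.5) + ...].
Sum ≈ 40.556.

40.556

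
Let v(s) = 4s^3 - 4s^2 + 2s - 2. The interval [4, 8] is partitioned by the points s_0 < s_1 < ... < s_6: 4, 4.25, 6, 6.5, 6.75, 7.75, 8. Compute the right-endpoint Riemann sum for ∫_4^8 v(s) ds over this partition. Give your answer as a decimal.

Subinterval widths: 0.25, 1.75, 0.5, 0.25, 1, 0.25.
Right endpoints: 4.25, 6, 6.5, 6.75, 7.75, 8.
v(4.25) = 241.3125, v(6) = 730, v(6.5) = 940.5, v(6.75) = 1059.4375, v(7.75) = 1635.1875, v(8) = 1806.
Sum = Σ Δs_i · v(s_i).
Sum = 4159.625.

4159.625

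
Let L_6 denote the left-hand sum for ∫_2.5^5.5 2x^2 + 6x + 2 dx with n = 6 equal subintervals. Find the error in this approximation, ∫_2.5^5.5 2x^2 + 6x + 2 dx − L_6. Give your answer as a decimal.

16.25

Exact integral: ∫_2.5^5.5 f(x) dx = 178.5.
L_6 = 162.25.
Error = 178.5 − 162.25 = 16.25.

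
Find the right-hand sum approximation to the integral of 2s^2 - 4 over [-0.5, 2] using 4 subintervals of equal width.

-1.9140625

Δs = (2 − (-0.5))/4 = 0.625.
Right endpoints: 0.125, 0.75, 1.375, 2.
f(0.125) = -3.96875, f(0.75) = -2.875, f(1.375) = -0.21875, f(2) = 4.
Sum = Δs · [f(0.125) + f(0.75) + f(1.375) + f(2)].
Sum = -1.9140625.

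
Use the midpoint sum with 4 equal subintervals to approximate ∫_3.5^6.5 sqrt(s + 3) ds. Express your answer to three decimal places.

8.474

Δs = (6.5 − 3.5)/4 = 0.75.
Midpoints: 3.875, 4.625, 5.375, 6.125.
f(3.875) ≈ 2.622, f(4.625) ≈ 2.761, f(5.375) ≈ 2.894, f(6.125) ≈ 3.021.
Sum = Δs · [f(3.875) + f(4.625) + f(5.375) + f(6.125)].
Sum ≈ 8.474.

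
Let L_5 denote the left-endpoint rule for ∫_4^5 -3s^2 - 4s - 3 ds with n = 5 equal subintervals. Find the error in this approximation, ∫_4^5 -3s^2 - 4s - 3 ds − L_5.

-3.08

Exact integral: ∫_4^5 f(s) ds = -82.
L_5 = -78.92.
Error = -82 − (-78.92) = -3.08.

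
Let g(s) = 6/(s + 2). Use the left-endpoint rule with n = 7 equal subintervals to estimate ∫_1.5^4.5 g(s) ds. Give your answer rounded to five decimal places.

Δs = (4.5 − 1.5)/7 = 3/7.
Left endpoints: 1.5, 27/14, 33/14, 39/14, 45/14, 51/14, 57/14.
g(1.5) = 12/7, g(27/14) = 84/55, g(33/14) = 84/61, g(39/14) = 84/67, g(45/14) = 84/73, g(51/14) = 84/79, g(57/14) = 84/85.
Sum = Δs · [g(1.5) + g(27/14) + g(33/14) + ...].
Sum ≈ 3.88909.

3.88909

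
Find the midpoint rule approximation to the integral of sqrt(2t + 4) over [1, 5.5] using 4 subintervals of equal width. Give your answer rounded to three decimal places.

14.474

Δt = (5.5 − 1)/4 = 1.125.
Midpoints: 1.5625, 2.6875, 3.8125, 4.9375.
f(1.5625) ≈ 2.669, f(2.6875) ≈ 3.062, f(3.8125) ≈ 3.410, f(4.9375) ≈ 3.725.
Sum = Δt · [f(1.5625) + f(2.6875) + f(3.8125) + f(4.9375)].
Sum ≈ 14.474.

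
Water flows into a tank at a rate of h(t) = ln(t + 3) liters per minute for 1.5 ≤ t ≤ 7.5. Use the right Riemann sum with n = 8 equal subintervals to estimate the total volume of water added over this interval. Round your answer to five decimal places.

Δt = (7.5 − 1.5)/8 = 0.75.
Right endpoints: 2.25, 3, 3.75, 4.5, 5.25, 6, 6.75, 7.5.
h(2.25) ≈ 1.65823, h(3) ≈ 1.79176, h(3.75) ≈ 1.90954, h(4.5) ≈ 2.01490, h(5.25) ≈ 2.11021, h(6) ≈ 2.19722, h(6.75) ≈ 2.27727, h(7.5) ≈ 2.35138.
Sum = Δt · [h(2.25) + h(3) + h(3.75) + ...].
Sum ≈ 12.23289.

12.23289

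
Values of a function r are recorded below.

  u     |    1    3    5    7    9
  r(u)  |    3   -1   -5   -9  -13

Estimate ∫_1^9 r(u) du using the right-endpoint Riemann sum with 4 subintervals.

Δu = 2.
Sum = 2·[(-1) + (-5) + (-9) + (-13)] = -56.

-56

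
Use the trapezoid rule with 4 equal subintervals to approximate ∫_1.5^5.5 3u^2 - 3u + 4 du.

139

Δu = (5.5 − 1.5)/4 = 1.
f(1.5) = 6.25, f(2.5) = 15.25, f(3.5) = 30.25, f(4.5) = 51.25, f(5.5) = 78.25.
T_4 = (Δu/2)·[f(u_0) + 2f(u_1) + 2f(u_2) + 2f(u_3) + f(u_4)].
Sum = 139.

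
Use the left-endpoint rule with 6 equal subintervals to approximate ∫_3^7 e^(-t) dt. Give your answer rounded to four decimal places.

0.0670

Δt = (7 − 3)/6 = 2/3.
Left endpoints: 3, 11/3, 13/3, 5, 17/3, 19/3.
f(3) ≈ 0.0498, f(11/3) ≈ 0.0256, f(13/3) ≈ 0.0131, f(5) ≈ 0.0067, f(17/3) ≈ 0.0035, f(19/3) ≈ 0.0018.
Sum = Δt · [f(3) + f(11/3) + f(13/3) + ...].
Sum ≈ 0.0670.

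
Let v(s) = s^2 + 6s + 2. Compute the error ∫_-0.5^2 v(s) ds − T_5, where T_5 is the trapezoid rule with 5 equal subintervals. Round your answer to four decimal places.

Exact integral: ∫_-0.5^2 v(s) ds ≈ 18.958333.
T_5 = 19.0625.
Error ≈ 18.958333 − 19.0625 ≈ -0.1042.

-0.1042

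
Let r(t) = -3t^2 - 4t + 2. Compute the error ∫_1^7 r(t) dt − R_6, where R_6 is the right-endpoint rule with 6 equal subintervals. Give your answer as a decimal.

Exact integral: ∫_1^7 r(t) dt = -426.
R_6 = -513.
Error = -426 − (-513) = 87.

87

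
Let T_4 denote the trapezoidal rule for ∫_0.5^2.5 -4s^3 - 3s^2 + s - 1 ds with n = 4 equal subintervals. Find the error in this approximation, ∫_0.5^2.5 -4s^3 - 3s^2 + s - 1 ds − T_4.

Exact integral: ∫_0.5^2.5 f(s) ds = -53.5.
T_4 = -55.25.
Error = -53.5 − (-55.25) = 1.75.

1.75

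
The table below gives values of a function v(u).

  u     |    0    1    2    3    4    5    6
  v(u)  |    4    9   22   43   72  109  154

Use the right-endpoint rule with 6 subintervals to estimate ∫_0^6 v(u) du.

409

Δu = 1.
Sum = 1·[9 + 22 + 43 + 72 + 109 + 154] = 409.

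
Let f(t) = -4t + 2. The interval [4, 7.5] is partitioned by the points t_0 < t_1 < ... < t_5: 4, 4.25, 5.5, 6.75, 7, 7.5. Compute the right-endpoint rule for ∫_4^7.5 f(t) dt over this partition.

-80.5

Subinterval widths: 0.25, 1.25, 1.25, 0.25, 0.5.
Right endpoints: 4.25, 5.5, 6.75, 7, 7.5.
f(4.25) = -15, f(5.5) = -20, f(6.75) = -25, f(7) = -26, f(7.5) = -28.
Sum = Σ Δt_i · f(t_i).
Sum = -80.5.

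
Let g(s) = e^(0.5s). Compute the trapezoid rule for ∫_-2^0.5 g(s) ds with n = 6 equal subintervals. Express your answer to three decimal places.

1.839

Δs = (0.5 − (-2))/6 = 5/12.
g(-2) ≈ 0.368, g(-19/12) ≈ 0.453, g(-7/6) ≈ 0.558, g(-0.75) ≈ 0.687, g(-1/3) ≈ 0.846, g(1/12) ≈ 1.043, g(0.5) ≈ 1.284.
T_6 = (Δs/2)·[g(s_0) + 2g(s_1) + ... + 2g(s_{5}) + g(s_6)].
Sum ≈ 1.839.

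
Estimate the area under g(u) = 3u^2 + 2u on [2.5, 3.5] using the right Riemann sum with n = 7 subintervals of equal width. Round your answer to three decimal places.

34.689

Δu = (3.5 − 2.5)/7 = 1/7.
Right endpoints: 37/14, 39/14, 41/14, 43/14, 45/14, 47/14, 3.5.
g(37/14) = 5143/196, g(39/14) = 5655/196, g(41/14) = 6191/196, g(43/14) = 6751/196, g(45/14) = 7335/196, g(47/14) = 7943/196, g(3.5) = 43.75.
Sum = Δu · [g(37/14) + g(39/14) + g(41/14) + ...].
Sum ≈ 34.689.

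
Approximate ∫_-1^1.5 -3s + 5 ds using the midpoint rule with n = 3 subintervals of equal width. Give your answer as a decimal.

10.625

Δs = (1.5 − (-1))/3 = 5/6.
Midpoints: -7/12, 0.25, 13/12.
f(-7/12) = 6.75, f(0.25) = 4.25, f(13/12) = 1.75.
Sum = Δs · [f(-7/12) + f(0.25) + f(13/12)].
Sum = 10.625.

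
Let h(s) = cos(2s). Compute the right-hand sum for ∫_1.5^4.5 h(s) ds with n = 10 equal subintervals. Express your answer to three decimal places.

0.143

Δs = (4.5 − 1.5)/10 = 0.3.
Right endpoints: 1.8, 2.1, 2.4, 2.7, 3, 3.3, 3.6, 3.9, 4.2, 4.5.
h(1.8) ≈ -0.897, h(2.1) ≈ -0.490, h(2.4) ≈ 0.087, h(2.7) ≈ 0.635, h(3) ≈ 0.960, h(3.3) ≈ 0.950, h(3.6) ≈ 0.608, h(3.9) ≈ 0.054, h(4.2) ≈ -0.519, h(4.5) ≈ -0.911.
Sum = Δs · [h(1.8) + h(2.1) + h(2.4) + ...].
Sum ≈ 0.143.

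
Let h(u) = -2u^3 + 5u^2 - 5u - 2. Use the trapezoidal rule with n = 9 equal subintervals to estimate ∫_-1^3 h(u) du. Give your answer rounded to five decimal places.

Δu = (3 − (-1))/9 = 4/9.
h(-1) = 10, h(-5/9) = 1942/729, h(-1/9) = -1006/729, h(1/3) = -86/27, h(7/9) = -2774/729, h(11/9) = -3130/729, h(5/3) = -154/27, h(19/9) = -6626/729, h(23/9) = -11302/729, h(3) = -26.
T_9 = (Δu/2)·[h(u_0) + 2h(u_1) + ... + 2h(u_{8}) + h(u_9)].
Sum ≈ -21.46502.

-21.46502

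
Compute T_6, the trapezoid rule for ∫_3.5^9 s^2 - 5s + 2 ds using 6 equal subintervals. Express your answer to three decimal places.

68.604

Δs = (9 − 3.5)/6 = 11/12.
f(3.5) = -3.25, f(53/12) = -83/144, f(16/3) = 34/9, f(6.25) = 9.8125, f(43/6) = 631/36, f(97/12) = 3877/144, f(9) = 38.
T_6 = (Δs/2)·[f(s_0) + 2f(s_1) + ... + 2f(s_{5}) + f(s_6)].
Sum ≈ 68.604.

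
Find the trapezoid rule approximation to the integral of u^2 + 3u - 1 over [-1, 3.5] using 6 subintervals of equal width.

27.421875

Δu = (3.5 − (-1))/6 = 0.75.
f(-1) = -3, f(-0.25) = -1.6875, f(0.5) = 0.75, f(1.25) = 4.3125, f(2) = 9, f(2.75) = 14.8125, f(3.5) = 21.75.
T_6 = (Δu/2)·[f(u_0) + 2f(u_1) + ... + 2f(u_{5}) + f(u_6)].
Sum = 27.421875.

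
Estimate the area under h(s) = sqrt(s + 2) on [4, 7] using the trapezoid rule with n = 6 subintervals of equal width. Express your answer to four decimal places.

8.2013

Δs = (7 − 4)/6 = 0.5.
h(4) ≈ 2.4495, h(4.5) ≈ 2.5495, h(5) ≈ 2.6458, h(5.5) ≈ 2.7386, h(6) ≈ 2.8284, h(6.5) ≈ 2.9155, h(7) ≈ 3.0000.
T_6 = (Δs/2)·[h(s_0) + 2h(s_1) + ... + 2h(s_{5}) + h(s_6)].
Sum ≈ 8.2013.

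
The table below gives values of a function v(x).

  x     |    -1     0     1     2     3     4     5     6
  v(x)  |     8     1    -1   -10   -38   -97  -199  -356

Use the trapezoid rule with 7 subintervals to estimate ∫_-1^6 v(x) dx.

-518

Δx = 1.
T_7 = (1/2)·[8 + 2·1 + 2·(-1) + 2·(-10) + 2·(-38) + 2·(-97) + 2·(-199) + (-356)] = -518.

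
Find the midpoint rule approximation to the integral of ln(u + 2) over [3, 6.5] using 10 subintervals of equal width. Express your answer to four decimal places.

6.6438

Δu = (6.5 − 3)/10 = 0.35.
Midpoints: 3.175, 3.525, 3.875, 4.225, 4.575, 4.925, 5.275, 5.625, 5.975, 6.325.
f(3.175) ≈ 1.6438, f(3.525) ≈ 1.7093, f(3.875) ≈ 1.7707, f(4.225) ≈ 1.8286, f(4.575) ≈ 1.8833, f(4.925) ≈ 1.9351, f(5.275) ≈ 1.9844, f(5.625) ≈ 2.0314, f(5.975) ≈ 2.0763, f(6.325) ≈ 2.1193.
Sum = Δu · [f(3.175) + f(3.525) + f(3.875) + ...].
Sum ≈ 6.6438.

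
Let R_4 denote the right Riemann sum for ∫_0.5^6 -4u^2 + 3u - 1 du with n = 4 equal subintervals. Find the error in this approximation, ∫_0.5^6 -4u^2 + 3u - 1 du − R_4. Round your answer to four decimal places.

93.9010

Exact integral: ∫_0.5^6 f(u) du ≈ -239.708333.
R_4 = -333.609375.
Error ≈ -239.708333 − (-333.609375) ≈ 93.9010.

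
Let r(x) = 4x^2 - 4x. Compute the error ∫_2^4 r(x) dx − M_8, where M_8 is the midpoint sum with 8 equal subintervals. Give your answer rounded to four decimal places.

Exact integral: ∫_2^4 r(x) dx ≈ 50.666667.
M_8 = 50.625.
Error ≈ 50.666667 − 50.625 ≈ 0.0417.

0.0417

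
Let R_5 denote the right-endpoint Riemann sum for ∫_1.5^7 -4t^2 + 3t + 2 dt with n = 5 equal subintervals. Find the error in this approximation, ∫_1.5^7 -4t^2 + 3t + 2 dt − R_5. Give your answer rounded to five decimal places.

98.21167

Exact integral: ∫_1.5^7 f(t) dt ≈ -371.7083333.
R_5 = -469.92.
Error ≈ -371.7083333 − (-469.92) ≈ 98.21167.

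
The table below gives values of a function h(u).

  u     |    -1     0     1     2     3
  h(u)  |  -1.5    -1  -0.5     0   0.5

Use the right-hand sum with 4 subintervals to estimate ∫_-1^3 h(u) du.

Δu = 1.
Sum = 1·[(-1) + (-0.5) + 0 + 0.5] = -1.

-1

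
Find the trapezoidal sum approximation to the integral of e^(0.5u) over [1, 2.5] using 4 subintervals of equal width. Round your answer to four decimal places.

3.6940

Δu = (2.5 − 1)/4 = 0.375.
f(1) ≈ 1.6487, f(1.375) ≈ 1.9887, f(1.75) ≈ 2.3989, f(2.125) ≈ 2.8936, f(2.5) ≈ 3.4903.
T_4 = (Δu/2)·[f(u_0) + 2f(u_1) + 2f(u_2) + 2f(u_3) + f(u_4)].
Sum ≈ 3.6940.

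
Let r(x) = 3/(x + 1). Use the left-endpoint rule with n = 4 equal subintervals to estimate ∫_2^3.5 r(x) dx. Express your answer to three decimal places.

1.281

Δx = (3.5 − 2)/4 = 0.375.
Left endpoints: 2, 2.375, 2.75, 3.125.
r(2) = 1, r(2.375) = 8/9, r(2.75) = 0.8, r(3.125) = 8/11.
Sum = Δx · [r(2) + r(2.375) + r(2.75) + r(3.125)].
Sum ≈ 1.281.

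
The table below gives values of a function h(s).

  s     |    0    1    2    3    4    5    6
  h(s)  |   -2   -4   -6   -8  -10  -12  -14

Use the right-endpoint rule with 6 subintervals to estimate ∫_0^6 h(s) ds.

-54

Δs = 1.
Sum = 1·[(-4) + (-6) + (-8) + (-10) + (-12) + (-14)] = -54.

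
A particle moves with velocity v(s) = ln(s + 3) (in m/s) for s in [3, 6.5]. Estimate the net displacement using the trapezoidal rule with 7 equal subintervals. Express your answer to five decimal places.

7.13544

Δs = (6.5 − 3)/7 = 0.5.
v(3) ≈ 1.79176, v(3.5) ≈ 1.87180, v(4) ≈ 1.94591, v(4.5) ≈ 2.01490, v(5) ≈ 2.07944, v(5.5) ≈ 2.14007, v(6) ≈ 2.19722, v(6.5) ≈ 2.25129.
T_7 = (Δs/2)·[v(s_0) + 2v(s_1) + ... + 2v(s_{6}) + v(s_7)].
Sum ≈ 7.13544.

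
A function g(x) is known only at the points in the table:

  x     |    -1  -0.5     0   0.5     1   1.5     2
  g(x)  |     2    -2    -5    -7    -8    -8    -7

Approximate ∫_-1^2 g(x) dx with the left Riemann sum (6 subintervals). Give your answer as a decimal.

-14

Δx = 0.5.
Sum = 0.5·[2 + (-2) + (-5) + (-7) + (-8) + (-8)] = -14.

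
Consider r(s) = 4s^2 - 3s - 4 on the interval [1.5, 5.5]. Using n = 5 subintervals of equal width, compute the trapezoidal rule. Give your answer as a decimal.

161.04

Δs = (5.5 − 1.5)/5 = 0.8.
r(1.5) = 0.5, r(2.3) = 10.26, r(3.1) = 25.14, r(3.9) = 45.14, r(4.7) = 70.26, r(5.5) = 100.5.
T_5 = (Δs/2)·[r(s_0) + 2r(s_1) + ... + 2r(s_{4}) + r(s_5)].
Sum = 161.04.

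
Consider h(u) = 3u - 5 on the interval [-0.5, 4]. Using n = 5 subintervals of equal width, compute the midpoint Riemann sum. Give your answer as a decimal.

1.125

Δu = (4 − (-0.5))/5 = 0.9.
Midpoints: -0.05, 0.85, 1.75, 2.65, 3.55.
h(-0.05) = -5.15, h(0.85) = -2.45, h(1.75) = 0.25, h(2.65) = 2.95, h(3.55) = 5.65.
Sum = Δu · [h(-0.05) + h(0.85) + h(1.75) + h(2.65) + h(3.55)].
Sum = 1.125.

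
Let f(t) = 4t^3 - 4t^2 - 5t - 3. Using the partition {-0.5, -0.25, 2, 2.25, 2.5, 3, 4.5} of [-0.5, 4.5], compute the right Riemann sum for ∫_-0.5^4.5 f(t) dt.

428.5

Subinterval widths: 0.25, 2.25, 0.25, 0.25, 0.5, 1.5.
Right endpoints: -0.25, 2, 2.25, 2.5, 3, 4.5.
f(-0.25) = -2.0625, f(2) = 3, f(2.25) = 11.0625, f(2.5) = 22, f(3) = 54, f(4.5) = 258.
Sum = Σ Δt_i · f(t_i).
Sum = 428.5.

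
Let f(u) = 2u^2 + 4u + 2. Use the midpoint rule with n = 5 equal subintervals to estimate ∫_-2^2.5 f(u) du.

Δu = (2.5 − (-2))/5 = 0.9.
Midpoints: -1.55, -0.65, 0.25, 1.15, 2.05.
f(-1.55) = 0.605, f(-0.65) = 0.245, f(0.25) = 3.125, f(1.15) = 9.245, f(2.05) = 18.605.
Sum = Δu · [f(-1.55) + f(-0.65) + f(0.25) + f(1.15) + f(2.05)].
Sum = 28.6425.

28.6425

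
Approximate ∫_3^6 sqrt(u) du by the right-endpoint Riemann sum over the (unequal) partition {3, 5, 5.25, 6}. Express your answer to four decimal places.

6.8821

Subinterval widths: 2, 0.25, 0.75.
Right endpoints: 5, 5.25, 6.
f(5) ≈ 2.2361, f(5.25) ≈ 2.2913, f(6) ≈ 2.4495.
Sum = Σ Δu_i · f(u_i).
Sum ≈ 6.8821.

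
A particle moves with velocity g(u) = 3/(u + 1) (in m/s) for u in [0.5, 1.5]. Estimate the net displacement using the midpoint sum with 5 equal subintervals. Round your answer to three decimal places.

1.531

Δu = (1.5 − 0.5)/5 = 0.2.
Midpoints: 0.6, 0.8, 1, 1.2, 1.4.
g(0.6) = 1.875, g(0.8) = 5/3, g(1) = 1.5, g(1.2) = 15/11, g(1.4) = 1.25.
Sum = Δu · [g(0.6) + g(0.8) + g(1) + g(1.2) + g(1.4)].
Sum ≈ 1.531.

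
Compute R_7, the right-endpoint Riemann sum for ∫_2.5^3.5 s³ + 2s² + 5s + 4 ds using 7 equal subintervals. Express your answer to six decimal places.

Δs = (3.5 − 2.5)/7 = 1/7.
Right endpoints: 37/14, 39/14, 41/14, 43/14, 45/14, 47/14, 3.5.
f(37/14) = 136221/2744, f(39/14) = 151103/2744, f(41/14) = 167145/2744, f(43/14) = 184395/2744, f(45/14) = 202901/2744, f(47/14) = 222711/2744, f(3.5) = 88.875.
Sum = Δs · [f(37/14) + f(39/14) + f(41/14) + ...].
Sum ≈ 68.114796.

68.114796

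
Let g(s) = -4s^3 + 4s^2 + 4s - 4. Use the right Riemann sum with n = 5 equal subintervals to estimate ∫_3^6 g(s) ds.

Δs = (6 − 3)/5 = 0.6.
Right endpoints: 3.6, 4.2, 4.8, 5.4, 6.
g(3.6) = -124.384, g(4.2) = -212.992, g(4.8) = -335.008, g(5.4) = -495.616, g(6) = -700.
Sum = Δs · [g(3.6) + g(4.2) + g(4.8) + g(5.4) + g(6)].
Sum = -1120.8.

-1120.8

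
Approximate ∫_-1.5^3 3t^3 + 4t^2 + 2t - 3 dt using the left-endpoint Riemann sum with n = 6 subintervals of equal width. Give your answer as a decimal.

Δt = (3 − (-1.5))/6 = 0.75.
Left endpoints: -1.5, -0.75, 0, 0.75, 1.5, 2.25.
f(-1.5) = -7.125, f(-0.75) = -3.515625, f(0) = -3, f(0.75) = 2.015625, f(1.5) = 19.125, f(2.25) = 55.921875.
Sum = Δt · [f(-1.5) + f(-0.75) + f(0) + ...].
Sum = 47.56640625.

47.56640625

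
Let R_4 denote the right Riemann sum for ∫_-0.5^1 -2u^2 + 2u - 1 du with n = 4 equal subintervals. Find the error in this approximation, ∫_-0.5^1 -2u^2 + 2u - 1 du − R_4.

Exact integral: ∫_-0.5^1 f(u) du = -1.5.
R_4 = -1.2890625.
Error = -1.5 − (-1.2890625) = -0.2109375.

-0.2109375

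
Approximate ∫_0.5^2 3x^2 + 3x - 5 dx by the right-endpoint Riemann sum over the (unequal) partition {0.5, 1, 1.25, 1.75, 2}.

Subinterval widths: 0.5, 0.25, 0.5, 0.25.
Right endpoints: 1, 1.25, 1.75, 2.
f(1) = 1, f(1.25) = 3.4375, f(1.75) = 9.4375, f(2) = 13.
Sum = Σ Δx_i · f(x_i).
Sum = 9.328125.

9.328125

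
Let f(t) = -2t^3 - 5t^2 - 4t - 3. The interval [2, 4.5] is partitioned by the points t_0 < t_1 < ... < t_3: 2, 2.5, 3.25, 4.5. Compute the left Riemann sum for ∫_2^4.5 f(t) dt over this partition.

Subinterval widths: 0.5, 0.75, 1.25.
Left endpoints: 2, 2.5, 3.25.
f(2) = -47, f(2.5) = -75.5, f(3.25) = -137.46875.
Sum = Σ Δt_i · f(t_i).
Sum = -251.9609375.

-251.9609375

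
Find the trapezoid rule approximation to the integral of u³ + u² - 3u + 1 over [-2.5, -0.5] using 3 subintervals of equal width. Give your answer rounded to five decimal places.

Δu = (-0.5 − (-2.5))/3 = 2/3.
f(-2.5) = -0.875, f(-11/6) = 799/216, f(-7/6) = 923/216, f(-0.5) = 2.625.
T_3 = (Δu/2)·[f(u_0) + 2f(u_1) + 2f(u_2) + f(u_3)].
Sum ≈ 5.89815.

5.89815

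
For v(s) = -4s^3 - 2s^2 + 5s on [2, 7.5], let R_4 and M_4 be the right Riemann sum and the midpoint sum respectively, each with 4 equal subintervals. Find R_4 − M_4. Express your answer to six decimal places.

-1344.470703

R_4 = -4586.69921875.
M_4 ≈ -3242.22851562.
R_4 − M_4 ≈ -1344.470703.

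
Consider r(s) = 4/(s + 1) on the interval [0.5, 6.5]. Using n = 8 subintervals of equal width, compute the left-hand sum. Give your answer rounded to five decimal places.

Δs = (6.5 − 0.5)/8 = 0.75.
Left endpoints: 0.5, 1.25, 2, 2.75, 3.5, 4.25, 5, 5.75.
r(0.5) = 8/3, r(1.25) = 16/9, r(2) = 4/3, r(2.75) = 16/15, r(3.5) = 8/9, r(4.25) = 16/21, r(5) = 2/3, r(5.75) = 16/27.
Sum = Δs · [r(0.5) + r(1.25) + r(2) + ...].
Sum ≈ 7.31587.

7.31587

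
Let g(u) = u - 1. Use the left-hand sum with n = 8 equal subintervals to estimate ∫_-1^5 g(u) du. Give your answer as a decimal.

Δu = (5 − (-1))/8 = 0.75.
Left endpoints: -1, -0.25, 0.5, 1.25, 2, 2.75, 3.5, 4.25.
g(-1) = -2, g(-0.25) = -1.25, g(0.5) = -0.5, g(1.25) = 0.25, g(2) = 1, g(2.75) = 1.75, g(3.5) = 2.5, g(4.25) = 3.25.
Sum = Δu · [g(-1) + g(-0.25) + g(0.5) + ...].
Sum = 3.75.

3.75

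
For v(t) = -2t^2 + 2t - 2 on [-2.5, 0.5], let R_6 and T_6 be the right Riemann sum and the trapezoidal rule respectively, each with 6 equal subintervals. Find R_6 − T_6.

R_6 = -18.25.
T_6 = -22.75.
R_6 − T_6 = 4.5.

4.5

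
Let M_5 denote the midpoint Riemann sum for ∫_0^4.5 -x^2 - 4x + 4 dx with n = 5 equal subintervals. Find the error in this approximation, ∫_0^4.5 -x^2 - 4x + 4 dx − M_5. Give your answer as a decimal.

Exact integral: ∫_0^4.5 f(x) dx = -52.875.
M_5 = -52.57125.
Error = -52.875 − (-52.57125) = -0.30375.

-0.30375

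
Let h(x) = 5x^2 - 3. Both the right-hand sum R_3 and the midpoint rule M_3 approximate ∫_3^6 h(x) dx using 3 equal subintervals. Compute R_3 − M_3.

R_3 = 376.
M_3 = 304.75.
R_3 − M_3 = 71.25.

71.25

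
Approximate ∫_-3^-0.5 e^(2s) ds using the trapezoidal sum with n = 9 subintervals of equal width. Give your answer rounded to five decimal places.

0.18738

Δs = (-0.5 − (-3))/9 = 5/18.
f(-3) ≈ 0.00248, f(-49/18) ≈ 0.00432, f(-22/9) ≈ 0.00753, f(-13/6) ≈ 0.01312, f(-17/9) ≈ 0.02287, f(-29/18) ≈ 0.03987, f(-4/3) ≈ 0.06948, f(-19/18) ≈ 0.12110, f(-7/9) ≈ 0.21107, f(-0.5) ≈ 0.36788.
T_9 = (Δs/2)·[f(s_0) + 2f(s_1) + ... + 2f(s_{8}) + f(s_9)].
Sum ≈ 0.18738.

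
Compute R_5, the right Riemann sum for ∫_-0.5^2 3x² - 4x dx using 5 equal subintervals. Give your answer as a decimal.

1.25

Δx = (2 − (-0.5))/5 = 0.5.
Right endpoints: 0, 0.5, 1, 1.5, 2.
f(0) = 0, f(0.5) = -1.25, f(1) = -1, f(1.5) = 0.75, f(2) = 4.
Sum = Δx · [f(0) + f(0.5) + f(1) + f(1.5) + f(2)].
Sum = 1.25.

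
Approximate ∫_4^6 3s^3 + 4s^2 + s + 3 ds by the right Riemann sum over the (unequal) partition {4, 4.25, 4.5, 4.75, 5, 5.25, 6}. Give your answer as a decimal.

Subinterval widths: 0.25, 0.25, 0.25, 0.25, 0.25, 0.75.
Right endpoints: 4.25, 4.5, 4.75, 5, 5.25, 6.
f(4.25) = 309.796875, f(4.5) = 361.875, f(4.75) = 419.515625, f(5) = 483, f(5.25) = 552.609375, f(6) = 801.
Sum = Σ Δs_i · f(s_i).
Sum = 1132.44921875.

1132.44921875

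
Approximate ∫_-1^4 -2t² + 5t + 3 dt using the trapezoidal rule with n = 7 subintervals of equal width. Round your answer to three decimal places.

Δt = (4 − (-1))/7 = 5/7.
f(-1) = -4, f(-2/7) = 69/49, f(3/7) = 234/49, f(8/7) = 299/49, f(13/7) = 264/49, f(18/7) = 129/49, f(23/7) = -106/49, f(4) = -9.
T_7 = (Δt/2)·[f(t_0) + 2f(t_1) + ... + 2f(t_{6}) + f(t_7)].
Sum ≈ 8.316.

8.316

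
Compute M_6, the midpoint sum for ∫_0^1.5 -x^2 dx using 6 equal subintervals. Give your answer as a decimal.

Δx = (1.5 − 0)/6 = 0.25.
Midpoints: 0.125, 0.375, 0.625, 0.875, 1.125, 1.375.
f(0.125) = -0.015625, f(0.375) = -0.140625, f(0.625) = -0.390625, f(0.875) = -0.765625, f(1.125) = -1.265625, f(1.375) = -1.890625.
Sum = Δx · [f(0.125) + f(0.375) + f(0.625) + ...].
Sum = -1.1171875.

-1.1171875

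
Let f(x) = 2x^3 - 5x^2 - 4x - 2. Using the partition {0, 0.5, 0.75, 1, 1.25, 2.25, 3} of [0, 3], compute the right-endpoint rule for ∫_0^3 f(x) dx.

-26.5

Subinterval widths: 0.5, 0.25, 0.25, 0.25, 1, 0.75.
Right endpoints: 0.5, 0.75, 1, 1.25, 2.25, 3.
f(0.5) = -5, f(0.75) = -6.96875, f(1) = -9, f(1.25) = -10.90625, f(2.25) = -13.53125, f(3) = -5.
Sum = Σ Δx_i · f(x_i).
Sum = -26.5.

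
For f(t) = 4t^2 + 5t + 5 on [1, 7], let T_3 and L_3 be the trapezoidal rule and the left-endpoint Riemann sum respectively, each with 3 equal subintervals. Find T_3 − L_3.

222

T_3 = 622.
L_3 = 400.
T_3 − L_3 = 222.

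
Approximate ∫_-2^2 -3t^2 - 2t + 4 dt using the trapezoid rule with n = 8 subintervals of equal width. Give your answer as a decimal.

Δt = (2 − (-2))/8 = 0.5.
f(-2) = -4, f(-1.5) = 0.25, f(-1) = 3, f(-0.5) = 4.25, f(0) = 4, f(0.5) = 2.25, f(1) = -1, f(1.5) = -5.75, f(2) = -12.
T_8 = (Δt/2)·[f(t_0) + 2f(t_1) + ... + 2f(t_{7}) + f(t_8)].
Sum = -0.5.

-0.5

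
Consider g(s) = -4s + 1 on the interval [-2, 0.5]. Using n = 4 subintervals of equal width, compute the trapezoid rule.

Δs = (0.5 − (-2))/4 = 0.625.
g(-2) = 9, g(-1.375) = 6.5, g(-0.75) = 4, g(-0.125) = 1.5, g(0.5) = -1.
T_4 = (Δs/2)·[g(s_0) + 2g(s_1) + 2g(s_2) + 2g(s_3) + g(s_4)].
Sum = 10.

10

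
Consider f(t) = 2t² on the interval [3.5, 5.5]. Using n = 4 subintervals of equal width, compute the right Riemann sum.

Δt = (5.5 − 3.5)/4 = 0.5.
Right endpoints: 4, 4.5, 5, 5.5.
f(4) = 32, f(4.5) = 40.5, f(5) = 50, f(5.5) = 60.5.
Sum = Δt · [f(4) + f(4.5) + f(5) + f(5.5)].
Sum = 91.5.

91.5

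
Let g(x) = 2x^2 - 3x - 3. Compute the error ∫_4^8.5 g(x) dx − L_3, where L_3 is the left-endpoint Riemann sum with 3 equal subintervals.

70.875

Exact integral: ∫_4^8.5 g(x) dx = 268.875.
L_3 = 198.
Error = 268.875 − 198 = 70.875.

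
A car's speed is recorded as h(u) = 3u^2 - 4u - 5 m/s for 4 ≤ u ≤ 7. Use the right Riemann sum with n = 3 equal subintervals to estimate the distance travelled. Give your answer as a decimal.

Δu = (7 − 4)/3 = 1.
Right endpoints: 5, 6, 7.
h(5) = 50, h(6) = 79, h(7) = 114.
Sum = Δu · [h(5) + h(6) + h(7)].
Sum = 243.

243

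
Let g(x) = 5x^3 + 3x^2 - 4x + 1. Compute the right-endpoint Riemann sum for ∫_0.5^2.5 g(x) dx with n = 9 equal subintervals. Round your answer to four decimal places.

64.3920

Δx = (2.5 − 0.5)/9 = 2/9.
Right endpoints: 13/18, 17/18, 7/6, 25/18, 29/18, 11/6, 37/18, 41/18, 2.5.
g(13/18) = 9095/5832, g(17/18) = 23971/5832, g(7/6) = 1805/216, g(25/18) = 85307/5832, g(29/18) = 135607/5832, g(11/6) = 7465/216, g(37/18) = 285071/5832, g(41/18) = 388075/5832, g(2.5) = 87.875.
Sum = Δx · [g(13/18) + g(17/18) + g(7/6) + ...].
Sum ≈ 64.3920.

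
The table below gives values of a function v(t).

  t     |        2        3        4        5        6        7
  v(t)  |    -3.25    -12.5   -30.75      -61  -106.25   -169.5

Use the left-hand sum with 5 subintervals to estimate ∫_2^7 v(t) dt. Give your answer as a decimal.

-213.75

Δt = 1.
Sum = 1·[(-3.25) + (-12.5) + (-30.75) + (-61) + (-106.25)] = -213.75.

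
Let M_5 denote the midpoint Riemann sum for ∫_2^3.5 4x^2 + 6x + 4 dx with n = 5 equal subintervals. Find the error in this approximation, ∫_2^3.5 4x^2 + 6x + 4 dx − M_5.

Exact integral: ∫_2^3.5 f(x) dx = 77.25.
M_5 = 77.205.
Error = 77.25 − 77.205 = 0.045.

0.045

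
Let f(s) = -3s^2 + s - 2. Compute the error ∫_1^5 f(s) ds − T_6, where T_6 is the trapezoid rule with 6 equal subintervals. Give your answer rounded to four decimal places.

Exact integral: ∫_1^5 f(s) ds = -120.
T_6 ≈ -120.888889.
Error ≈ -120 − (-120.888889) ≈ 0.8889.

0.8889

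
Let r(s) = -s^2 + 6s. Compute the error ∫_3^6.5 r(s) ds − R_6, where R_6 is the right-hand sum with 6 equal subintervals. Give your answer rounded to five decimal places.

3.77141

Exact integral: ∫_3^6.5 r(s) ds ≈ 17.2083333.
R_6 ≈ 13.4369213.
Error ≈ 17.2083333 − 13.4369213 ≈ 3.77141.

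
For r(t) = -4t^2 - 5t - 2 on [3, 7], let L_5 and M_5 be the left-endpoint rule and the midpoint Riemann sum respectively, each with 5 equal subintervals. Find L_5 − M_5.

L_5 = -459.04.
M_5 = -528.48.
L_5 − M_5 = 69.44.

69.44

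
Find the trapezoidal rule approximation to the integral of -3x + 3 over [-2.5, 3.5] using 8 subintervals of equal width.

9

Δx = (3.5 − (-2.5))/8 = 0.75.
f(-2.5) = 10.5, f(-1.75) = 8.25, f(-1) = 6, f(-0.25) = 3.75, f(0.5) = 1.5, f(1.25) = -0.75, f(2) = -3, f(2.75) = -5.25, f(3.5) = -7.5.
T_8 = (Δx/2)·[f(x_0) + 2f(x_1) + ... + 2f(x_{7}) + f(x_8)].
Sum = 9.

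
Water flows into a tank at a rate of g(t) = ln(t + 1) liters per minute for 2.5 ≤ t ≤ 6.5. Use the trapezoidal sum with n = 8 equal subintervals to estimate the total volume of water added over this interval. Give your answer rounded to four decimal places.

6.7239

Δt = (6.5 − 2.5)/8 = 0.5.
g(2.5) ≈ 1.2528, g(3) ≈ 1.3863, g(3.5) ≈ 1.5041, g(4) ≈ 1.6094, g(4.5) ≈ 1.7047, g(5) ≈ 1.7918, g(5.5) ≈ 1.8718, g(6) ≈ 1.9459, g(6.5) ≈ 2.0149.
T_8 = (Δt/2)·[g(t_0) + 2g(t_1) + ... + 2g(t_{7}) + g(t_8)].
Sum ≈ 6.7239.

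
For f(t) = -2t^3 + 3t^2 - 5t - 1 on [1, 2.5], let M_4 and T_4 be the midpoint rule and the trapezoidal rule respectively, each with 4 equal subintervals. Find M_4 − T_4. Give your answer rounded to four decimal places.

M_4 ≈ -18.899414.
T_4 ≈ -19.294922.
M_4 − T_4 ≈ 0.3955.

0.3955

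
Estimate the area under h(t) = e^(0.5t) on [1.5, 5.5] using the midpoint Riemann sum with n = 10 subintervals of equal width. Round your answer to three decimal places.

Δt = (5.5 − 1.5)/10 = 0.4.
Midpoints: 1.7, 2.1, 2.5, 2.9, 3.3, 3.7, 4.1, 4.5, 4.9, 5.3.
h(1.7) ≈ 2.340, h(2.1) ≈ 2.858, h(2.5) ≈ 3.490, h(2.9) ≈ 4.263, h(3.3) ≈ 5.207, h(3.7) ≈ 6.360, h(4.1) ≈ 7.768, h(4.5) ≈ 9.488, h(4.9) ≈ 11.588, h(5.3) ≈ 14.154.
Sum = Δt · [h(1.7) + h(2.1) + h(2.5) + ...].
Sum ≈ 27.006.

27.006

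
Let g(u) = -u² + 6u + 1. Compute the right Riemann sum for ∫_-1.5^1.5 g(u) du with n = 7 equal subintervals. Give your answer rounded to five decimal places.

4.51531

Δu = (1.5 − (-1.5))/7 = 3/7.
Right endpoints: -15/14, -9/14, -3/14, 3/14, 9/14, 15/14, 1.5.
g(-15/14) = -1289/196, g(-9/14) = -641/196, g(-3/14) = -65/196, g(3/14) = 439/196, g(9/14) = 871/196, g(15/14) = 1231/196, g(1.5) = 7.75.
Sum = Δu · [g(-15/14) + g(-9/14) + g(-3/14) + ...].
Sum ≈ 4.51531.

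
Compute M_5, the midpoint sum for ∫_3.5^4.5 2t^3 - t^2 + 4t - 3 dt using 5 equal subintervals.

126.84

Δt = (4.5 − 3.5)/5 = 0.2.
Midpoints: 3.6, 3.8, 4, 4.2, 4.4.
f(3.6) = 91.752, f(3.8) = 107.504, f(4) = 125, f(4.2) = 144.336, f(4.4) = 165.608.
Sum = Δt · [f(3.6) + f(3.8) + f(4) + f(4.2) + f(4.4)].
Sum = 126.84.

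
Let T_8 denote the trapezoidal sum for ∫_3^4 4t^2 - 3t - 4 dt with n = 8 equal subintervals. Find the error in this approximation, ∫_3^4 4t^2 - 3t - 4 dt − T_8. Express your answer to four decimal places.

Exact integral: ∫_3^4 f(t) dt ≈ 34.833333.
T_8 = 34.84375.
Error ≈ 34.833333 − 34.84375 ≈ -0.0104.

-0.0104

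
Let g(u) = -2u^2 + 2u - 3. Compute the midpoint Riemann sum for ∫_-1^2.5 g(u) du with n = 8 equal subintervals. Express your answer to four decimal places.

-16.2217

Δu = (2.5 − (-1))/8 = 0.4375.
Midpoints: -0.78125, -0.34375, 0.09375, 0.53125, 0.96875, 1.40625, 1.84375, 2.28125.
g(-0.78125) = -2961/512, g(-0.34375) = -2009/512, g(0.09375) = -1449/512, g(0.53125) = -1281/512, g(0.96875) = -1505/512, g(1.40625) = -2121/512, g(1.84375) = -3129/512, g(2.28125) = -4529/512.
Sum = Δu · [g(-0.78125) + g(-0.34375) + g(0.09375) + ...].
Sum ≈ -16.2217.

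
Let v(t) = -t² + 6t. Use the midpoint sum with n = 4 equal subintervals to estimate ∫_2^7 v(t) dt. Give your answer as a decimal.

Δt = (7 − 2)/4 = 1.25.
Midpoints: 2.625, 3.875, 5.125, 6.375.
v(2.625) = 8.859375, v(3.875) = 8.234375, v(5.125) = 4.484375, v(6.375) = -2.390625.
Sum = Δt · [v(2.625) + v(3.875) + v(5.125) + v(6.375)].
Sum = 23.984375.

23.984375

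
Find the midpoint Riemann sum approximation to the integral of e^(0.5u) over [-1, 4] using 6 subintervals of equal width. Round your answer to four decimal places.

13.4674

Δu = (4 − (-1))/6 = 5/6.
Midpoints: -7/12, 0.25, 13/12, 23/12, 2.75, 43/12.
f(-7/12) ≈ 0.7470, f(0.25) ≈ 1.1331, f(13/12) ≈ 1.7189, f(23/12) ≈ 2.6073, f(2.75) ≈ 3.9551, f(43/12) ≈ 5.9994.
Sum = Δu · [f(-7/12) + f(0.25) + f(13/12) + ...].
Sum ≈ 13.4674.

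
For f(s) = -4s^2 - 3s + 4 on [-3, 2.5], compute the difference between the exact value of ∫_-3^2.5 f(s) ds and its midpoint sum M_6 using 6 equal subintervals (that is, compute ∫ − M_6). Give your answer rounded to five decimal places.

Exact integral: ∫_-3^2.5 f(s) ds ≈ -30.7083333.
M_6 ≈ -29.1678241.
Error ≈ -30.7083333 − (-29.1678241) ≈ -1.54051.

-1.54051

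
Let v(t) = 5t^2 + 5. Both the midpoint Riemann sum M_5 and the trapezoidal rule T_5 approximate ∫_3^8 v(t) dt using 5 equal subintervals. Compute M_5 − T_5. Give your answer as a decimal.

-6.25

M_5 = 831.25.
T_5 = 837.5.
M_5 − T_5 = -6.25.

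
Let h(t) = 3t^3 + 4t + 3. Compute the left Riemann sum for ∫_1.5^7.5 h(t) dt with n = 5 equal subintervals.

1785.87

Δt = (7.5 − 1.5)/5 = 1.2.
Left endpoints: 1.5, 2.7, 3.9, 5.1, 6.3.
h(1.5) = 19.125, h(2.7) = 72.849, h(3.9) = 196.557, h(5.1) = 421.353, h(6.3) = 778.341.
Sum = Δt · [h(1.5) + h(2.7) + h(3.9) + h(5.1) + h(6.3)].
Sum = 1785.87.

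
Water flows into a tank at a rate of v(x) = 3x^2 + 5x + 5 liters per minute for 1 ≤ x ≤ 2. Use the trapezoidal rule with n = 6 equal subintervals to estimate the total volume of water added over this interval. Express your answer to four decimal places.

Δx = (2 − 1)/6 = 1/6.
v(1) = 13, v(7/6) = 179/12, v(4/3) = 17, v(1.5) = 19.25, v(5/3) = 65/3, v(11/6) = 24.25, v(2) = 27.
T_6 = (Δx/2)·[v(x_0) + 2v(x_1) + ... + 2v(x_{5}) + v(x_6)].
Sum ≈ 19.5139.

19.5139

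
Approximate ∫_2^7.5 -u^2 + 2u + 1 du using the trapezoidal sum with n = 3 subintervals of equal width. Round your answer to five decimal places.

-83.28935

Δu = (7.5 − 2)/3 = 11/6.
f(2) = 1, f(23/6) = -217/36, f(17/3) = -178/9, f(7.5) = -40.25.
T_3 = (Δu/2)·[f(u_0) + 2f(u_1) + 2f(u_2) + f(u_3)].
Sum ≈ -83.28935.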